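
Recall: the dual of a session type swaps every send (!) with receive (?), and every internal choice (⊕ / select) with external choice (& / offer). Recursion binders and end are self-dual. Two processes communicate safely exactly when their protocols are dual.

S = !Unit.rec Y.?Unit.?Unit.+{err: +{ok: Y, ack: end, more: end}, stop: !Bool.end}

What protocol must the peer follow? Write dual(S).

!Unit ↦ ?Unit
  rec Y ↦ rec Y  (rec unchanged)
    ?Unit ↦ !Unit
      ?Unit ↦ !Unit
        +{err,stop} ↦ &{err,stop}  (select→offer)
          case err:
            +{ok,ack,more} ↦ &{ok,ack,more}  (select→offer)
              case ok:
                dual(Y) = Y
              case ack:
                dual(end) = end
              case more:
                dual(end) = end
          case stop:
            !Bool ↦ ?Bool
              dual(end) = end

?Unit.rec Y.!Unit.!Unit.&{err: &{ok: Y, ack: end, more: end}, stop: ?Bool.end}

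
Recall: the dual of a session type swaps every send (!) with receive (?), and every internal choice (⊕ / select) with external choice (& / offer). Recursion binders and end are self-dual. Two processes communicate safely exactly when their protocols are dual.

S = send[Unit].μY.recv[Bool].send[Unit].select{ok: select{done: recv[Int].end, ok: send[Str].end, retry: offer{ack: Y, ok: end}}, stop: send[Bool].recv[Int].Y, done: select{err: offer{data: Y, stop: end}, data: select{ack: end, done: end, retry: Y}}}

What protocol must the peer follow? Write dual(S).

send[Unit] ↦ recv[Unit]
  μY ↦ μY  (μ self-dual)
    recv[Bool] ↦ send[Bool]
      send[Unit] ↦ recv[Unit]
        select{ok,stop,done} ↦ offer{ok,stop,done}  (⊕→&)
          • ok:
            select{done,ok,retry} ↦ offer{done,ok,retry}  (⊕→&)
              • done:
                recv[Int] ↦ send[Int]
                  end self-dual
              • ok:
                send[Str] ↦ recv[Str]
                  end self-dual
              • retry:
                offer{ack,ok} ↦ select{ack,ok}  (offer→select)
                  • ack:
                    Y self-dual
                  • ok:
                    end self-dual
          • stop:
            send[Bool] ↦ recv[Bool]
              recv[Int] ↦ send[Int]
                Y self-dual
          • done:
            select{err,data} ↦ offer{err,data}  (⊕→&)
              • err:
                offer{data,stop} ↦ select{data,stop}  (offer→select)
                  • data:
                    Y self-dual
                  • stop:
                    end self-dual
              • data:
                select{ack,done,retry} ↦ offer{ack,done,retry}  (⊕→&)
                  • ack:
                    end self-dual
                  • done:
                    end self-dual
                  • retry:
                    Y self-dual

recv[Unit].μY.send[Bool].recv[Unit].offer{ok: offer{done: send[Int].end, ok: recv[Str].end, retry: select{ack: Y, ok: end}}, stop: recv[Bool].send[Int].Y, done: offer{err: select{data: Y, stop: end}, data: offer{ack: end, done: end, retry: Y}}}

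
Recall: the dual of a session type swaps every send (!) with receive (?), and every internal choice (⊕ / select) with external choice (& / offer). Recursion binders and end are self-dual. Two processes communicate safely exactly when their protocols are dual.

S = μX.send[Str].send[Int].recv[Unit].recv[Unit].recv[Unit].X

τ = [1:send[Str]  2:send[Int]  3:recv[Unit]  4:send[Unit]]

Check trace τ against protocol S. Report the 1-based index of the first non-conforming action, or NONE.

4

@1 send[Str]  ok  residual = send[Int].recv[Unit].recv[Unit].recv[Unit].μX.…
@2 send[Int]  ok  residual = recv[Unit].recv[Unit].recv[Unit].μX.…
@3 recv[Unit]  ok  residual = recv[Unit].recv[Unit].μX.…
@4 got send[Unit], protocol expects recv[Unit]  ✗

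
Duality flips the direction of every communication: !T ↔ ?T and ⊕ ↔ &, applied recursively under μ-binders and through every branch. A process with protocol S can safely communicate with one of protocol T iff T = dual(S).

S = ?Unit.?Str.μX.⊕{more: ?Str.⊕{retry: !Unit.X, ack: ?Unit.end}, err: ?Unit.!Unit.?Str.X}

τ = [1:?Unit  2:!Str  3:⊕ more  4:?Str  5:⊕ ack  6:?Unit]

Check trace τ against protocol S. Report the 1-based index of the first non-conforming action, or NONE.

@1 ?Unit  match  residual = ?Str.μX.…
@2 got !Str, protocol expects ?Str  ✗

2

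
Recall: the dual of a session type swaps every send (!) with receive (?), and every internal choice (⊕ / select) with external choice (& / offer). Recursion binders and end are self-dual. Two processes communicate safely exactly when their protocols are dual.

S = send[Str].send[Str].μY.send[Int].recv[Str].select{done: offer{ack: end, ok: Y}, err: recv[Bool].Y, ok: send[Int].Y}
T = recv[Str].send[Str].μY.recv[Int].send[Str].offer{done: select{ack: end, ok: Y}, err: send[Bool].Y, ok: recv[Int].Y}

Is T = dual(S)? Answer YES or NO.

NO

send[Str] | recv[Str]  match
  send[Str] | send[Str]  ✗ same direction on both sides — not dual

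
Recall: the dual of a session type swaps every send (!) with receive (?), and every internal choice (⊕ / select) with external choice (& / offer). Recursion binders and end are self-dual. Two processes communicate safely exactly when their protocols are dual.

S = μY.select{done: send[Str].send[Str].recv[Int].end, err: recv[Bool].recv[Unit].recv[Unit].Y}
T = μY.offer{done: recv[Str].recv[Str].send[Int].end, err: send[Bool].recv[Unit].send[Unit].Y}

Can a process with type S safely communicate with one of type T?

NO

μY ‖ μY  match (binder kept)
  select{done,err} ‖ offer{done,err}  match same labels
    • done:
      send[Str] ‖ recv[Str]  match
        send[Str] ‖ recv[Str]  match
          recv[Int] ‖ send[Int]  match
            end ‖ end  match
    • err:
      recv[Bool] ‖ send[Bool]  match
        recv[Unit] ‖ recv[Unit]  ✗ same direction on both sides — not dual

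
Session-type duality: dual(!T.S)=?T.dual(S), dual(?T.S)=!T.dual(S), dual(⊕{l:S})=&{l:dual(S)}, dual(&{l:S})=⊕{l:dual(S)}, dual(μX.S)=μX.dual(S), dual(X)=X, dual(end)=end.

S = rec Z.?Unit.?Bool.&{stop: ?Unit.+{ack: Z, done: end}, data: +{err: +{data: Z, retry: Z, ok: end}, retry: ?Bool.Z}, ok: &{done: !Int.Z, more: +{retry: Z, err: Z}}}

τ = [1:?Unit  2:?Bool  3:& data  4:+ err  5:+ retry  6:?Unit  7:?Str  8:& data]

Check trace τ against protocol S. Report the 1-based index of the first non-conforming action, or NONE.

7

@1 ?Unit  ok  cont: ?Bool.&{stop: ?Unit.+{ack: rec Z.…, done: end}, data: +{err: +{data: rec Z.…, retry: rec Z.…, ok: end}, retry: ?Bool.rec Z.…}, ok: &{done: !Int.rec Z.…, more: +{retry: rec Z.…, err: rec Z.…}}}
@2 ?Bool  ok  cont: &{stop: ?Unit.+{ack: rec Z.…, done: end}, data: +{err: +{data: rec Z.…, retry: rec Z.…, ok: end}, retry: ?Bool.rec Z.…}, ok: &{done: !Int.rec Z.…, more: +{retry: rec Z.…, err: rec Z.…}}}
@3 & data  ok  cont: +{err: +{data: rec Z.…, retry: rec Z.…, ok: end}, retry: ?Bool.rec Z.…}
@4 + err  ok  cont: +{data: rec Z.…, retry: rec Z.…, ok: end}
@5 + retry  ok  cont: rec Z.…
@6 ?Unit  ok  cont: ?Bool.&{stop: ?Unit.+{ack: rec Z.…, done: end}, data: +{err: +{data: rec Z.…, retry: rec Z.…, ok: end}, retry: ?Bool.rec Z.…}, ok: &{done: !Int.rec Z.…, more: +{retry: rec Z.…, err: rec Z.…}}}
@7 got ?Str, protocol expects ?Bool  ✗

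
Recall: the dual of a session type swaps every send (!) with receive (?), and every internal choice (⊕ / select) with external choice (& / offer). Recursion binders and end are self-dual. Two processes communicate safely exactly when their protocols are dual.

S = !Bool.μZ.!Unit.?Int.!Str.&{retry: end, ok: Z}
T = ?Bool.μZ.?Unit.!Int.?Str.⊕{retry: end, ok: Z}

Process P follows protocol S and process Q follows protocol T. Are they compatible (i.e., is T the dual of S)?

!Bool | ?Bool  ✓
  μZ | μZ  ✓ (μ self-dual)
    !Unit | ?Unit  ✓
      ?Int | !Int  ✓
        !Str | ?Str  ✓
          &{retry,ok} | ⊕{retry,ok}  ✓ label sets agree
            [retry]
              end | end  ✓
            [ok]
              Z | Z  ✓

YES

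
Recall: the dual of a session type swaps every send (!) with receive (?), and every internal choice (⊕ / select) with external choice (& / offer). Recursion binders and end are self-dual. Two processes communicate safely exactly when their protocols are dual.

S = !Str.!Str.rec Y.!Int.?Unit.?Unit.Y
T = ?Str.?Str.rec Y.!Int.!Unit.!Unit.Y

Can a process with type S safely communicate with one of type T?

NO

!Str | ?Str  match
  !Str | ?Str  match
    rec Y | rec Y  match (binder kept)
      !Int | !Int  ✗ same direction on both sides — not dual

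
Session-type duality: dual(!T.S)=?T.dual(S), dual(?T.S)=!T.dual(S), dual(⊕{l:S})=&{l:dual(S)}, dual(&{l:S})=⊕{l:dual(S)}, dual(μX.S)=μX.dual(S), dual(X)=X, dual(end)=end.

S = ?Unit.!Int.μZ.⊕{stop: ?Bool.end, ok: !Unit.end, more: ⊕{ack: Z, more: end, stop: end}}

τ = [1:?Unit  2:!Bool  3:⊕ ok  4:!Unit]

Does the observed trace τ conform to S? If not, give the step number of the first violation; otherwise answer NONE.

2

@1 ?Unit  ok  cont: !Int.μZ.…
@2 got !Bool, protocol expects !Int  ✗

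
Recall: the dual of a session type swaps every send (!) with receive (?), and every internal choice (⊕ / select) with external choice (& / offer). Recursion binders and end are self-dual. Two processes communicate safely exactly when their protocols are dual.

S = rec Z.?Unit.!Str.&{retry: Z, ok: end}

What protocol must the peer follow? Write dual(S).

rec Z.!Unit.?Str.+{retry: Z, ok: end}

rec Z → rec Z  (rec unchanged)
  ?Unit → !Unit
    !Str → ?Str
      &{retry,ok} → +{retry,ok}  (offer→select)
        • retry:
          Z ↦ Z
        • ok:
          end ↦ end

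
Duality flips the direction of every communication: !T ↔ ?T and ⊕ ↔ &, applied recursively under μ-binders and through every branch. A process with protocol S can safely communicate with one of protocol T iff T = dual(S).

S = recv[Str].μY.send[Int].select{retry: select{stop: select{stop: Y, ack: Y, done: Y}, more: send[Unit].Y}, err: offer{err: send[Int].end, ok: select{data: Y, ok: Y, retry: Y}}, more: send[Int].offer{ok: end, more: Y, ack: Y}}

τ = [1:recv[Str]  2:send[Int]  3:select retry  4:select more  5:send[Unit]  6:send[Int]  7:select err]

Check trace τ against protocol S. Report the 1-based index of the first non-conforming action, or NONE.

NONE

step 1: recv[Str]  ✓  residual = μY.…
step 2: send[Int]  ✓  residual = select{retry: select{stop: select{stop: μY.…, ack: μY.…, done: μY.…}, more: send[Unit].μY.…}, err: offer{err: send[Int].end, ok: select{data: μY.…, ok: μY.…, retry: μY.…}}, more: send[Int].offer{ok: end, more: μY.…, ack: μY.…}}
step 3: select retry  ✓  residual = select{stop: select{stop: μY.…, ack: μY.…, done: μY.…}, more: send[Unit].μY.…}
step 4: select more  ✓  residual = send[Unit].μY.…
step 5: send[Unit]  ✓  residual = μY.…
step 6: send[Int]  ✓  residual = select{retry: select{stop: select{stop: μY.…, ack: μY.…, done: μY.…}, more: send[Unit].μY.…}, err: offer{err: send[Int].end, ok: select{data: μY.…, ok: μY.…, retry: μY.…}}, more: send[Int].offer{ok: end, more: μY.…, ack: μY.…}}
step 7: select err  ✓  residual = offer{err: send[Int].end, ok: select{data: μY.…, ok: μY.…, retry: μY.…}}
trace exhausted — no violation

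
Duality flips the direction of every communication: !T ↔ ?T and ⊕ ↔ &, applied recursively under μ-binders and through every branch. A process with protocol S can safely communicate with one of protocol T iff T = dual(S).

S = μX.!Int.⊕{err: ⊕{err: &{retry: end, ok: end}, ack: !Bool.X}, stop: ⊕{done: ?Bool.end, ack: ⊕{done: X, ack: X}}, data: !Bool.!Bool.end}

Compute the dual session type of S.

μX → μX  (rec unchanged)
  !Int → ?Int
    ⊕{err,stop,data} → &{err,stop,data}  (⊕→&)
      • err:
        ⊕{err,ack} → &{err,ack}  (⊕→&)
          • err:
            &{retry,ok} → ⊕{retry,ok}  (external→internal)
              • retry:
                end self-dual
              • ok:
                end self-dual
          • ack:
            !Bool → ?Bool
              X self-dual
      • stop:
        ⊕{done,ack} → &{done,ack}  (⊕→&)
          • done:
            ?Bool → !Bool
              end self-dual
          • ack:
            ⊕{done,ack} → &{done,ack}  (⊕→&)
              • done:
                X self-dual
              • ack:
                X self-dual
      • data:
        !Bool → ?Bool
          !Bool → ?Bool
            end self-dual

μX.?Int.&{err: &{err: ⊕{retry: end, ok: end}, ack: ?Bool.X}, stop: &{done: !Bool.end, ack: &{done: X, ack: X}}, data: ?Bool.?Bool.end}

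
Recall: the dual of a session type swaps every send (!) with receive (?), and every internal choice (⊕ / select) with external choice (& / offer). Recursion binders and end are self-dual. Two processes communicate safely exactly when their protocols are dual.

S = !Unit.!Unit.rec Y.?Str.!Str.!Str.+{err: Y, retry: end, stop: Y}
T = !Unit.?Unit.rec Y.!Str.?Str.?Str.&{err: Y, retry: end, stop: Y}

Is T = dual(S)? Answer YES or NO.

NO

!Unit ‖ !Unit  ✗ same direction on both sides — not dual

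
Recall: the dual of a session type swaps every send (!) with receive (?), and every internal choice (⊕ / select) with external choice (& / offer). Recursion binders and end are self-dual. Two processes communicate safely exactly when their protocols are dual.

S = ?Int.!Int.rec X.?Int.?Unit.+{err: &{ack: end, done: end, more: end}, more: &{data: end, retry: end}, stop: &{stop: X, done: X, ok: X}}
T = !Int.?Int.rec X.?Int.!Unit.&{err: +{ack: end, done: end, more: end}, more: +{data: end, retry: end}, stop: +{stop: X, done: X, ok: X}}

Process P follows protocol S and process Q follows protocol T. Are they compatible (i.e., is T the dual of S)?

NO

?Int | !Int  ok
  !Int | ?Int  ok
    rec X | rec X  ok (μ self-dual)
      ?Int | ?Int  ✗ same direction on both sides — not dual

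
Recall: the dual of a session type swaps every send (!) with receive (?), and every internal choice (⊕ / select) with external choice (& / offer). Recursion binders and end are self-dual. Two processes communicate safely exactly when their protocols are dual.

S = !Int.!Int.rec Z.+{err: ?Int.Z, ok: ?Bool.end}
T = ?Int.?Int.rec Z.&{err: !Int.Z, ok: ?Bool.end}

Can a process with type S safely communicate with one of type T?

!Int vs ?Int  ✓
  !Int vs ?Int  ✓
    rec Z vs rec Z  ✓ (rec unchanged)
      +{err,ok} vs &{err,ok}  ✓ label sets agree
        [err]
          ?Int vs !Int  ✓
            Z vs Z  ✓
        [ok]
          ?Bool vs ?Bool  ✗ same direction on both sides — not dual

NO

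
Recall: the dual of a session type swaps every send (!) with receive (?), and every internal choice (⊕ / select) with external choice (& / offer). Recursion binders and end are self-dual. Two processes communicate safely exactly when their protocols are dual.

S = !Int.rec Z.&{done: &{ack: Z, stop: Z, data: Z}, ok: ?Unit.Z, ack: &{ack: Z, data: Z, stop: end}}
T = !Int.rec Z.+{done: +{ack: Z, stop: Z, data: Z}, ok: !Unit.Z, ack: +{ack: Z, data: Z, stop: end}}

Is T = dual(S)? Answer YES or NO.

!Int | !Int  ✗ same direction on both sides — not dual

NO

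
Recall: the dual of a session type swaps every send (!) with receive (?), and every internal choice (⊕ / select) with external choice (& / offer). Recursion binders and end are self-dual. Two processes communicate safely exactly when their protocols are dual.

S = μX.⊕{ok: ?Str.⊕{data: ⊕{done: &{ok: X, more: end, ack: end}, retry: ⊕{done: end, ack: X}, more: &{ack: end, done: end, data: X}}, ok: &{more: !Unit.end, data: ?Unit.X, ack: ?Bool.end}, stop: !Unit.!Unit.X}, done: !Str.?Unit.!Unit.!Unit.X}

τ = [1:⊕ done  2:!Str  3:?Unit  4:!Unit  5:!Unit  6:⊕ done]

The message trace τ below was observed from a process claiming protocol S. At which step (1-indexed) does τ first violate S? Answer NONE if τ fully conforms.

NONE

[1] ⊕ done  ✓  cont: !Str.?Unit.!Unit.!Unit.μX.…
[2] !Str  ✓  cont: ?Unit.!Unit.!Unit.μX.…
[3] ?Unit  ✓  cont: !Unit.!Unit.μX.…
[4] !Unit  ✓  cont: !Unit.μX.…
[5] !Unit  ✓  cont: μX.…
[6] ⊕ done  ✓  cont: !Str.?Unit.!Unit.!Unit.μX.…
trace exhausted — no violation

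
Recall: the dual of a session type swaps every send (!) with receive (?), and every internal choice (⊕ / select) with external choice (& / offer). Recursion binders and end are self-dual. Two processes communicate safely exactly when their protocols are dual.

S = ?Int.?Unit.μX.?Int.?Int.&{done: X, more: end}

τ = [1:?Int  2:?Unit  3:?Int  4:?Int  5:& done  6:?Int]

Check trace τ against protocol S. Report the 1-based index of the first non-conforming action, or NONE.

@1 ?Int  match  cont: ?Unit.μX.…
@2 ?Unit  match  cont: μX.…
@3 ?Int  match  cont: ?Int.&{done: μX.…, more: end}
@4 ?Int  match  cont: &{done: μX.…, more: end}
@5 & done  match  cont: μX.…
@6 ?Int  match  cont: ?Int.&{done: μX.…, more: end}
trace exhausted — no violation

NONE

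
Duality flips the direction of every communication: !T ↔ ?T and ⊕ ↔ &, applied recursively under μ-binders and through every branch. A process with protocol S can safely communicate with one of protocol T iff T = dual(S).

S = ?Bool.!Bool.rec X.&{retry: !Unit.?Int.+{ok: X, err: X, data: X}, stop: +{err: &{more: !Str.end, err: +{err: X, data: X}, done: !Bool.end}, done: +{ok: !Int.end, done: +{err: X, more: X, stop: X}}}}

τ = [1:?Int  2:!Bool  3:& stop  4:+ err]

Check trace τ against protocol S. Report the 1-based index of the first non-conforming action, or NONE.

@1 got ?Int, protocol expects ?Bool  ✗

1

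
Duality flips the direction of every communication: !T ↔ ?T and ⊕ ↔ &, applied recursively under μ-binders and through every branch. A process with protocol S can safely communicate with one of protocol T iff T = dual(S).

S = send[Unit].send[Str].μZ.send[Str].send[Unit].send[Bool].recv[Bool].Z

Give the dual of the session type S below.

send[Unit] ↦ recv[Unit]
  send[Str] ↦ recv[Str]
    μZ ↦ μZ  (binder kept)
      send[Str] ↦ recv[Str]
        send[Unit] ↦ recv[Unit]
          send[Bool] ↦ recv[Bool]
            recv[Bool] ↦ send[Bool]
              dual(Z) = Z

recv[Unit].recv[Str].μZ.recv[Str].recv[Unit].recv[Bool].send[Bool].Z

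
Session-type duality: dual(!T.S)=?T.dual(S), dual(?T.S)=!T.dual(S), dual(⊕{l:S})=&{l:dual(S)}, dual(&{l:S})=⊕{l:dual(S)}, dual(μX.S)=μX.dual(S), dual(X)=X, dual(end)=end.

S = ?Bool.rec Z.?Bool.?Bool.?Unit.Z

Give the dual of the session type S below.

?Bool → !Bool
  rec Z → rec Z  (binder kept)
    ?Bool → !Bool
      ?Bool → !Bool
        ?Unit → !Unit
          dual(Z) = Z

!Bool.rec Z.!Bool.!Bool.!Unit.Z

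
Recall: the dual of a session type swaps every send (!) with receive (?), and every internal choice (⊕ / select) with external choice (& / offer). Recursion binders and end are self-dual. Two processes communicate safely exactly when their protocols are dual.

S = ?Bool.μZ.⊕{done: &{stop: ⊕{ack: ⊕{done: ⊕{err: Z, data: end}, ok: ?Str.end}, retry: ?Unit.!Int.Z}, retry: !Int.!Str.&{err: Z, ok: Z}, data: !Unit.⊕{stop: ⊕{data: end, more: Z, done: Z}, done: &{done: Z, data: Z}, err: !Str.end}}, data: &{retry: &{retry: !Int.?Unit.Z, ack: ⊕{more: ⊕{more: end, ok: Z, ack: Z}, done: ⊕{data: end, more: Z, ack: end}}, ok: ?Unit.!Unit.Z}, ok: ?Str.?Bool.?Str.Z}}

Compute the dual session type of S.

!Bool.μZ.&{done: ⊕{stop: &{ack: &{done: &{err: Z, data: end}, ok: !Str.end}, retry: !Unit.?Int.Z}, retry: ?Int.?Str.⊕{err: Z, ok: Z}, data: ?Unit.&{stop: &{data: end, more: Z, done: Z}, done: ⊕{done: Z, data: Z}, err: ?Str.end}}, data: ⊕{retry: ⊕{retry: ?Int.!Unit.Z, ack: &{more: &{more: end, ok: Z, ack: Z}, done: &{data: end, more: Z, ack: end}}, ok: !Unit.?Unit.Z}, ok: !Str.!Bool.!Str.Z}}

?Bool = !Bool
  μZ = μZ  (μ self-dual)
    ⊕{done,data} = &{done,data}  (internal→external)
      • done:
        &{stop,retry,data} = ⊕{stop,retry,data}  (offer→select)
          • stop:
            ⊕{ack,retry} = &{ack,retry}  (internal→external)
              • ack:
                ⊕{done,ok} = &{done,ok}  (internal→external)
                  • done:
                    ⊕{err,data} = &{err,data}  (internal→external)
                      • err:
                        dual(Z) = Z
                      • data:
                        dual(end) = end
                  • ok:
                    ?Str = !Str
                      dual(end) = end
              • retry:
                ?Unit = !Unit
                  !Int = ?Int
                    dual(Z) = Z
          • retry:
            !Int = ?Int
              !Str = ?Str
                &{err,ok} = ⊕{err,ok}  (offer→select)
                  • err:
                    dual(Z) = Z
                  • ok:
                    dual(Z) = Z
          • data:
            !Unit = ?Unit
              ⊕{stop,done,err} = &{stop,done,err}  (internal→external)
                • stop:
                  ⊕{data,more,done} = &{data,more,done}  (internal→external)
                    • data:
                      dual(end) = end
                    • more:
                      dual(Z) = Z
                    • done:
                      dual(Z) = Z
                • done:
                  &{done,data} = ⊕{done,data}  (offer→select)
                    • done:
                      dual(Z) = Z
                    • data:
                      dual(Z) = Z
                • err:
                  !Str = ?Str
                    dual(end) = end
      • data:
        &{retry,ok} = ⊕{retry,ok}  (offer→select)
          • retry:
            &{retry,ack,ok} = ⊕{retry,ack,ok}  (offer→select)
              • retry:
                !Int = ?Int
                  ?Unit = !Unit
                    dual(Z) = Z
              • ack:
                ⊕{more,done} = &{more,done}  (internal→external)
                  • more:
                    ⊕{more,ok,ack} = &{more,ok,ack}  (internal→external)
                      • more:
                        dual(end) = end
                      • ok:
                        dual(Z) = Z
                      • ack:
                        dual(Z) = Z
                  • done:
                    ⊕{data,more,ack} = &{data,more,ack}  (internal→external)
                      • data:
                        dual(end) = end
                      • more:
                        dual(Z) = Z
                      • ack:
                        dual(end) = end
              • ok:
                ?Unit = !Unit
                  !Unit = ?Unit
                    dual(Z) = Z
          • ok:
            ?Str = !Str
              ?Bool = !Bool
                ?Str = !Str
                  dual(Z) = Z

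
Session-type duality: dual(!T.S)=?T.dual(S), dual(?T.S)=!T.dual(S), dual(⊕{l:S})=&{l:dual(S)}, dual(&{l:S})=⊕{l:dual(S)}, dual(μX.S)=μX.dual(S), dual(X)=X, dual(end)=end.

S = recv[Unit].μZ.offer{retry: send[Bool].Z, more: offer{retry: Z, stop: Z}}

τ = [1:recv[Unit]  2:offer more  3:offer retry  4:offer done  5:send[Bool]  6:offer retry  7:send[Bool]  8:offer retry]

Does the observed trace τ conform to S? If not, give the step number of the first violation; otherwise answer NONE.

step 1: recv[Unit]  ok  cont: μZ.…
step 2: offer more  ok  cont: offer{retry: μZ.…, stop: μZ.…}
step 3: offer retry  ok  cont: μZ.…
step 4: got offer done, protocol expects offer retry or offer more  ✗

4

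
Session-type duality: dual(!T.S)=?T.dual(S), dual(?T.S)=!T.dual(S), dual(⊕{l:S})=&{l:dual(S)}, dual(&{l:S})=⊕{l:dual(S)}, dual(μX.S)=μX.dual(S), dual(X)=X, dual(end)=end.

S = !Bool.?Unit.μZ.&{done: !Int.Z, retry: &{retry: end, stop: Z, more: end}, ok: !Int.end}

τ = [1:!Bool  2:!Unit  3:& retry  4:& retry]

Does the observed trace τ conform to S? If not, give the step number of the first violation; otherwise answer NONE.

2

[1] !Bool  ✓  residual = ?Unit.μZ.…
[2] got !Unit, protocol expects ?Unit  ✗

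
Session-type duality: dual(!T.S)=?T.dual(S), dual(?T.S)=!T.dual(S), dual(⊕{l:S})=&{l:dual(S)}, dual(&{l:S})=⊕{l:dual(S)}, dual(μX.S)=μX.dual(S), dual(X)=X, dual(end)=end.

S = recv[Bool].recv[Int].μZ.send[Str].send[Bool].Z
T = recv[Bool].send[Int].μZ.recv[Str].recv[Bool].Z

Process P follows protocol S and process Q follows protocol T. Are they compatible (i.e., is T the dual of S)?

recv[Bool] ‖ recv[Bool]  ✗ same direction on both sides — not dual

NO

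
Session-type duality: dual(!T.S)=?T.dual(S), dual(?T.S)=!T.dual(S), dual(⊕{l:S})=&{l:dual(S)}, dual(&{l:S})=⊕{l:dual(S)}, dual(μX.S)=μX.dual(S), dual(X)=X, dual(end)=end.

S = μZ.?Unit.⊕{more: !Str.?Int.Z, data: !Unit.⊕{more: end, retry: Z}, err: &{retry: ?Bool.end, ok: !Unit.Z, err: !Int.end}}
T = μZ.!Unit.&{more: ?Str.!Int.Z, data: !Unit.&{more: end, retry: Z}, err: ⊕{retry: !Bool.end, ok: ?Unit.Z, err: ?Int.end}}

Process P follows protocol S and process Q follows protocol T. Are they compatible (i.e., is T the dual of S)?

μZ vs μZ  match (rec unchanged)
  ?Unit vs !Unit  match
    ⊕{more,data,err} vs &{more,data,err}  match labels match
      • more:
        !Str vs ?Str  match
          ?Int vs !Int  match
            Z vs Z  match
      • data:
        !Unit vs !Unit  ✗ same direction on both sides — not dual

NO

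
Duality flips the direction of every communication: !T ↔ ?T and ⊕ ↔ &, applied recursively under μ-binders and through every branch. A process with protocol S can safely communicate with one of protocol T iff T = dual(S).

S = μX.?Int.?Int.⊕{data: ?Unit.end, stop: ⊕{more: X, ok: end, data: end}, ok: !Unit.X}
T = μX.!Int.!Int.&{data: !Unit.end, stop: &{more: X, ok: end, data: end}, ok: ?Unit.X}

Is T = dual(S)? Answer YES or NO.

YES

μX | μX  ✓ (binder kept)
  ?Int | !Int  ✓
    ?Int | !Int  ✓
      ⊕{data,stop,ok} | &{data,stop,ok}  ✓ labels match
        [data]
          ?Unit | !Unit  ✓
            end | end  ✓
        [stop]
          ⊕{more,ok,data} | &{more,ok,data}  ✓ labels match
            [more]
              X | X  ✓
            [ok]
              end | end  ✓
            [data]
              end | end  ✓
        [ok]
          !Unit | ?Unit  ✓
            X | X  ✓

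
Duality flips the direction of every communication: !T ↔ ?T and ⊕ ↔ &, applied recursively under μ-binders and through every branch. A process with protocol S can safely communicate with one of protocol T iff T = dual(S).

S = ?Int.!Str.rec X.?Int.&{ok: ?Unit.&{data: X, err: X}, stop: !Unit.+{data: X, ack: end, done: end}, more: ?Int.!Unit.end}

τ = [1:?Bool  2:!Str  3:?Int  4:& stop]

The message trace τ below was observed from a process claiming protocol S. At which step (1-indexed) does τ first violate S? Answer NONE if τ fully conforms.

@1 got ?Bool, protocol expects ?Int  ✗

1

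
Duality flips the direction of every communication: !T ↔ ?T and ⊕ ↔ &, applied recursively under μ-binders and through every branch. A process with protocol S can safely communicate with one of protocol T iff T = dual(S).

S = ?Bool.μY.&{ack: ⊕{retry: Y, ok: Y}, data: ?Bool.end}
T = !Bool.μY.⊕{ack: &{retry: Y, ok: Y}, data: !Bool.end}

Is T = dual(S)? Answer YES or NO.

YES

?Bool vs !Bool  match
  μY vs μY  match (μ self-dual)
    &{ack,data} vs ⊕{ack,data}  match same labels
      • ack:
        ⊕{retry,ok} vs &{retry,ok}  match same labels
          • retry:
            Y vs Y  match
          • ok:
            Y vs Y  match
      • data:
        ?Bool vs !Bool  match
          end vs end  match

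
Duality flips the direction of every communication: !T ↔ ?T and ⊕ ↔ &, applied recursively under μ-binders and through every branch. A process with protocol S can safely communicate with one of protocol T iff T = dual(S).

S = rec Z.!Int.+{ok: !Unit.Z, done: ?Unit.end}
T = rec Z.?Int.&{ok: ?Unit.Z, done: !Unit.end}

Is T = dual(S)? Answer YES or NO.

YES

rec Z ‖ rec Z  match (μ self-dual)
  !Int ‖ ?Int  match
    +{ok,done} ‖ &{ok,done}  match label sets agree
      [ok]
        !Unit ‖ ?Unit  match
          Z ‖ Z  match
      [done]
        ?Unit ‖ !Unit  match
          end ‖ end  match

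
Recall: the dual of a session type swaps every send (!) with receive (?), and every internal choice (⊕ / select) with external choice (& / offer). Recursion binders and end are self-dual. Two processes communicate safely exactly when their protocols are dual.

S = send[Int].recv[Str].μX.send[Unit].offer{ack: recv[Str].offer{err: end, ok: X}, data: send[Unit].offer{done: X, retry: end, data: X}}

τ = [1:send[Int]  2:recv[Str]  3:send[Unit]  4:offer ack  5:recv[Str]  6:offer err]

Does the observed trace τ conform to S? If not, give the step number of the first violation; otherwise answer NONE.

NONE

@1 send[Int]  match  residual = recv[Str].μX.…
@2 recv[Str]  match  residual = μX.…
@3 send[Unit]  match  residual = offer{ack: recv[Str].offer{err: end, ok: μX.…}, data: send[Unit].offer{done: μX.…, retry: end, data: μX.…}}
@4 offer ack  match  residual = recv[Str].offer{err: end, ok: μX.…}
@5 recv[Str]  match  residual = offer{err: end, ok: μX.…}
@6 offer err  match  residual = end
trace exhausted — no violation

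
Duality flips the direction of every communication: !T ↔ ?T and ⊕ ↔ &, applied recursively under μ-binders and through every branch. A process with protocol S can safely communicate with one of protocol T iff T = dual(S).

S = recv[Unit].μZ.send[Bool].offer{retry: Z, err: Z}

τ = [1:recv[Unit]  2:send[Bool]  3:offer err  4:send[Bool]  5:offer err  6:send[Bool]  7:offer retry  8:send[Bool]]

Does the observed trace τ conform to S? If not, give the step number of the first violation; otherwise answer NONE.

NONE

step 1: recv[Unit]  ok  cont: μZ.…
step 2: send[Bool]  ok  cont: offer{retry: μZ.…, err: μZ.…}
step 3: offer err  ok  cont: μZ.…
step 4: send[Bool]  ok  cont: offer{retry: μZ.…, err: μZ.…}
step 5: offer err  ok  cont: μZ.…
step 6: send[Bool]  ok  cont: offer{retry: μZ.…, err: μZ.…}
step 7: offer retry  ok  cont: μZ.…
step 8: send[Bool]  ok  cont: offer{retry: μZ.…, err: μZ.…}
all 8 steps conform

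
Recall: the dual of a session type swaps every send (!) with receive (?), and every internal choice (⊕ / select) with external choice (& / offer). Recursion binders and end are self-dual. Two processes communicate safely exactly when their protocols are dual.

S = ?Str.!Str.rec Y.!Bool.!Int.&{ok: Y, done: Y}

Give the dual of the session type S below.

?Str = !Str
  !Str = ?Str
    rec Y = rec Y  (rec unchanged)
      !Bool = ?Bool
        !Int = ?Int
          &{ok,done} = +{ok,done}  (external→internal)
            case ok:
              Y ↦ Y
            case done:
              Y ↦ Y

!Str.?Str.rec Y.?Bool.?Int.+{ok: Y, done: Y}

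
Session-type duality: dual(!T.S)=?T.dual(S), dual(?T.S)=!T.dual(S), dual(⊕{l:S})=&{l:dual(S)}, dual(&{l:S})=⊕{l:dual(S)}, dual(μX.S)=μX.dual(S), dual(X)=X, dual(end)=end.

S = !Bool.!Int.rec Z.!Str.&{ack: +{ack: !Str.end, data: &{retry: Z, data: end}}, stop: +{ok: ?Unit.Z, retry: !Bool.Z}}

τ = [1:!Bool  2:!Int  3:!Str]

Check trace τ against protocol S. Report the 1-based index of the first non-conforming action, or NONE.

NONE

step 1: !Bool  ✓  now at !Int.rec Z.…
step 2: !Int  ✓  now at rec Z.…
step 3: !Str  ✓  now at &{ack: +{ack: !Str.end, data: &{retry: rec Z.…, data: end}}, stop: +{ok: ?Unit.rec Z.…, retry: !Bool.rec Z.…}}
τ conforms to S (length 3)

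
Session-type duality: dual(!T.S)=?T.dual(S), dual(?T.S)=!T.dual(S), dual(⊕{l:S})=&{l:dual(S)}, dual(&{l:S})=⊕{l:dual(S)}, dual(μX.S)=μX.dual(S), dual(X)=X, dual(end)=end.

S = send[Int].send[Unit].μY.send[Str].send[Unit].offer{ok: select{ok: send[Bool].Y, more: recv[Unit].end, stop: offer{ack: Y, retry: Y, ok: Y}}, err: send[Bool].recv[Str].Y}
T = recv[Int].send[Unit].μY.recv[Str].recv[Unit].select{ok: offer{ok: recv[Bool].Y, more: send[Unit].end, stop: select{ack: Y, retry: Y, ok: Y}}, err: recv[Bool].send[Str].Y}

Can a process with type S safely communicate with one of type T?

NO

send[Int] ‖ recv[Int]  match
  send[Unit] ‖ send[Unit]  ✗ same direction on both sides — not dual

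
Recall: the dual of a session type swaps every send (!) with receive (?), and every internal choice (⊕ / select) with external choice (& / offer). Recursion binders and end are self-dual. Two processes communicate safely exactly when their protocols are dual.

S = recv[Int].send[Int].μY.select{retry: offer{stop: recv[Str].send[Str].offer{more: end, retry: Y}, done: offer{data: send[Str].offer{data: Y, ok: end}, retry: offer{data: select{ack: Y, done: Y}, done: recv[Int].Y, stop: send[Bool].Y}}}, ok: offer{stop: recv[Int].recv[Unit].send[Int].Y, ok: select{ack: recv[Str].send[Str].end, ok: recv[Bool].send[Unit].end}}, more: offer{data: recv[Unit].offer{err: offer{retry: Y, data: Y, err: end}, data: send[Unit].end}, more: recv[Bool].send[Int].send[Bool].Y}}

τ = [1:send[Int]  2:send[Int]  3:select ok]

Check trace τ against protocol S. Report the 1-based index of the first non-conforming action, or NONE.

@1 got send[Int], protocol expects recv[Int]  ✗

1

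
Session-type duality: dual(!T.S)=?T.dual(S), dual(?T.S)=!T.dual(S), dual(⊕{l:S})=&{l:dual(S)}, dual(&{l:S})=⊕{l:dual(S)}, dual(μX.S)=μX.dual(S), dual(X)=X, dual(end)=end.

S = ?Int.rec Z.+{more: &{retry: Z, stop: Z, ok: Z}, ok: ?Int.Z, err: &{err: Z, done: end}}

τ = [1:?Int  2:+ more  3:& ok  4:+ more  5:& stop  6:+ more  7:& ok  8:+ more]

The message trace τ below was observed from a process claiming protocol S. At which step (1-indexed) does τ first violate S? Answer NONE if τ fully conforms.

step 1: ?Int  match  state: rec Z.…
step 2: + more  match  state: &{retry: rec Z.…, stop: rec Z.…, ok: rec Z.…}
step 3: & ok  match  state: rec Z.…
step 4: + more  match  state: &{retry: rec Z.…, stop: rec Z.…, ok: rec Z.…}
step 5: & stop  match  state: rec Z.…
step 6: + more  match  state: &{retry: rec Z.…, stop: rec Z.…, ok: rec Z.…}
step 7: & ok  match  state: rec Z.…
step 8: + more  match  state: &{retry: rec Z.…, stop: rec Z.…, ok: rec Z.…}
τ conforms to S (length 8)

NONE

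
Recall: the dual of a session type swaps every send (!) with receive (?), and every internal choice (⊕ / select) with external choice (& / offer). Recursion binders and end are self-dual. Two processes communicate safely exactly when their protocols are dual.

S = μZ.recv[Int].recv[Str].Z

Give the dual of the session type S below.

μZ.send[Int].send[Str].Z

μZ → μZ  (μ self-dual)
  recv[Int] → send[Int]
    recv[Str] → send[Str]
      Z ↦ Z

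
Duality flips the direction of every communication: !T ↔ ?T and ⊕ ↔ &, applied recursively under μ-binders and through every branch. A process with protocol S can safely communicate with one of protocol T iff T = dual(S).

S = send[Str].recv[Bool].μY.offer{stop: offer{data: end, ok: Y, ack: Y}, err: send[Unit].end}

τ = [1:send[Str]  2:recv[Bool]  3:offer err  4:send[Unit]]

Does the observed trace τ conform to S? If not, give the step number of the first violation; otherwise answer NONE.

NONE

step 1: send[Str]  match  now at recv[Bool].μY.…
step 2: recv[Bool]  match  now at μY.…
step 3: offer err  match  now at send[Unit].end
step 4: send[Unit]  match  now at end
trace exhausted — no violation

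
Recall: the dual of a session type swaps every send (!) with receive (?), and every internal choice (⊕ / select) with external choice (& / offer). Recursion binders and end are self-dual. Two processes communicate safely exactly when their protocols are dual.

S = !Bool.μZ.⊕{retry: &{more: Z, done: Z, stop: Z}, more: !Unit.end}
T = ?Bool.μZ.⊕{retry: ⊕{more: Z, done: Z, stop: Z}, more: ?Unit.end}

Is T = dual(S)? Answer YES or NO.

NO

!Bool vs ?Bool  match
  μZ vs μZ  match (μ self-dual)
    ⊕{retry,more} vs ⊕{retry,more}  ✗ choice polarity not flipped — not dual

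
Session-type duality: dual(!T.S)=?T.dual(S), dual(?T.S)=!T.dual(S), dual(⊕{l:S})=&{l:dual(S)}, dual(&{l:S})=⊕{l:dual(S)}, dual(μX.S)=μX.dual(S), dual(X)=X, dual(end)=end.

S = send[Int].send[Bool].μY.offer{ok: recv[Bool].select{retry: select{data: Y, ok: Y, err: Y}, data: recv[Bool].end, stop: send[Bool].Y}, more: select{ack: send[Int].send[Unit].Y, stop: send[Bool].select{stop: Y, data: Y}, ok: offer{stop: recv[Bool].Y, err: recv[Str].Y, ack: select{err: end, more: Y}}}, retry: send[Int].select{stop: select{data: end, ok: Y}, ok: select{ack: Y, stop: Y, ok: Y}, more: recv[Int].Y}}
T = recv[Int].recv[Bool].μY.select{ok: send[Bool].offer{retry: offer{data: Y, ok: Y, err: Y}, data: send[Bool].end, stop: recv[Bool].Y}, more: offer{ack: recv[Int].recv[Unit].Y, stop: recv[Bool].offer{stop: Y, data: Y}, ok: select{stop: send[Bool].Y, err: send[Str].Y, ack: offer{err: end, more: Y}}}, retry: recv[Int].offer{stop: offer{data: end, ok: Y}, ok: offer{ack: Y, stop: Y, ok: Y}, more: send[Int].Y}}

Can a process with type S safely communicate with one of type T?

send[Int] ‖ recv[Int]  ✓
  send[Bool] ‖ recv[Bool]  ✓
    μY ‖ μY  ✓ (rec unchanged)
      offer{ok,more,retry} ‖ select{ok,more,retry}  ✓ labels match
        [ok]
          recv[Bool] ‖ send[Bool]  ✓
            select{retry,data,stop} ‖ offer{retry,data,stop}  ✓ labels match
              [retry]
                select{data,ok,err} ‖ offer{data,ok,err}  ✓ labels match
                  [data]
                    Y ‖ Y  ✓
                  [ok]
                    Y ‖ Y  ✓
                  [err]
                    Y ‖ Y  ✓
              [data]
                recv[Bool] ‖ send[Bool]  ✓
                  end ‖ end  ✓
              [stop]
                send[Bool] ‖ recv[Bool]  ✓
                  Y ‖ Y  ✓
        [more]
          select{ack,stop,ok} ‖ offer{ack,stop,ok}  ✓ labels match
            [ack]
              send[Int] ‖ recv[Int]  ✓
                send[Unit] ‖ recv[Unit]  ✓
                  Y ‖ Y  ✓
            [stop]
              send[Bool] ‖ recv[Bool]  ✓
                select{stop,data} ‖ offer{stop,data}  ✓ labels match
                  [stop]
                    Y ‖ Y  ✓
                  [data]
                    Y ‖ Y  ✓
            [ok]
              offer{stop,err,ack} ‖ select{stop,err,ack}  ✓ labels match
                [stop]
                  recv[Bool] ‖ send[Bool]  ✓
                    Y ‖ Y  ✓
                [err]
                  recv[Str] ‖ send[Str]  ✓
                    Y ‖ Y  ✓
                [ack]
                  select{err,more} ‖ offer{err,more}  ✓ labels match
                    [err]
                      end ‖ end  ✓
                    [more]
                      Y ‖ Y  ✓
        [retry]
          send[Int] ‖ recv[Int]  ✓
            select{stop,ok,more} ‖ offer{stop,ok,more}  ✓ labels match
              [stop]
                select{data,ok} ‖ offer{data,ok}  ✓ labels match
                  [data]
                    end ‖ end  ✓
                  [ok]
                    Y ‖ Y  ✓
              [ok]
                select{ack,stop,ok} ‖ offer{ack,stop,ok}  ✓ labels match
                  [ack]
                    Y ‖ Y  ✓
                  [stop]
                    Y ‖ Y  ✓
                  [ok]
                    Y ‖ Y  ✓
              [more]
                recv[Int] ‖ send[Int]  ✓
                  Y ‖ Y  ✓

YES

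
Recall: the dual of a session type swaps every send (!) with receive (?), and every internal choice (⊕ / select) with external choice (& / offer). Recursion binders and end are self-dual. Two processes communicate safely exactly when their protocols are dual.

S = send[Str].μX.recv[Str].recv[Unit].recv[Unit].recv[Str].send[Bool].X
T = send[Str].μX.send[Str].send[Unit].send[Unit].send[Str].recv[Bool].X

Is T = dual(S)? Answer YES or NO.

NO

send[Str] | send[Str]  ✗ same direction on both sides — not dual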